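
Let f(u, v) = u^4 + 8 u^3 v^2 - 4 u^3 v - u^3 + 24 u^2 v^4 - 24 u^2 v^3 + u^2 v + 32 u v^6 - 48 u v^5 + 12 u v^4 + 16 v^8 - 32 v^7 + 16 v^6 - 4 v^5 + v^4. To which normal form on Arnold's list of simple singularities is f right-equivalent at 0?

D_5

The Hessian of f at 0 is [[0, 0], [0, 0]] with rank 0, so corank 2. A Groebner basis of the Jacobian ideal J(f) in C{u,v} is {u*v^2, u*v/6 + v^3, u^2 - 2*u*v/3}; counting standard monomials gives mu = 5. Corank 2; j^3 = -u^2*(u - v) has shape L^2 M (L != M), so D-series; mu = 5 gives D_5.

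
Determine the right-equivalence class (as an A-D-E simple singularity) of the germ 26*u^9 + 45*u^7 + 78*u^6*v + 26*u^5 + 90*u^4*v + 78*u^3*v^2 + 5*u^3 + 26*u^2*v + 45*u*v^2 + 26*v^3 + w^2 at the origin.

D_4

The Hessian of f at 0 has rank 1. Corank 2; j^3 = (u + 2*v)*(5*u^2 + 16*u*v + 13*v^2) splits into three distinct lines over C (the quadratic factor has nonzero discriminant), so D_4.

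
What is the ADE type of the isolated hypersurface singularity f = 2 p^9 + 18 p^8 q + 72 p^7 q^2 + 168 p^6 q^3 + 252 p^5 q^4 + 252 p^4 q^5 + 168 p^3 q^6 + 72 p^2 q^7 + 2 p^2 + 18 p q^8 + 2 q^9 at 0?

A_8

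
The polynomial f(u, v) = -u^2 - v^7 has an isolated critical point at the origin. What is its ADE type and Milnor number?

Type A_{6}, Milnor number mu = 6.

The Hessian of f at 0 is [[-2, 0], [0, 0]] with rank 1, so corank 1. A Groebner basis of the Jacobian ideal J(f) in C{u,v} is {v^6, u}; counting standard monomials gives mu = 6. Corank 1: A-series; mu = 6 gives A_6.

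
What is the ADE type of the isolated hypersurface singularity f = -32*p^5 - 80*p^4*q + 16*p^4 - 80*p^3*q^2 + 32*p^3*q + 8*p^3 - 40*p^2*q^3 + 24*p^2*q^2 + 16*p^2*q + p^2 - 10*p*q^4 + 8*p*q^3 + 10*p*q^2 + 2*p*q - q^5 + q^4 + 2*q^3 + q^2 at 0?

The Hessian of f at 0 has rank 1. Corank 1: A-series; mu = 4 gives A_4.

A4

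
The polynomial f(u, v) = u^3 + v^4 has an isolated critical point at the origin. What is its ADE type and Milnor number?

Type E_6, Milnor number mu = 6.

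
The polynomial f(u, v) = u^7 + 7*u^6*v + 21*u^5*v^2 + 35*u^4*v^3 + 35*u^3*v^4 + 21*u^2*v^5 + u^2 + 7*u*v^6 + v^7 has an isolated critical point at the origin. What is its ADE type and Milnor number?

Type A_6, Milnor number mu = 6.

The Hessian of f at 0 has rank 1. Corank 1: A-series; mu = 6 gives A_6.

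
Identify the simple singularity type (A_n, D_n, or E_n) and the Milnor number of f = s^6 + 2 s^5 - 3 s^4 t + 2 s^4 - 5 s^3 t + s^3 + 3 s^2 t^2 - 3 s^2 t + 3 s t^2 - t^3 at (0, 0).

Type E_{7}, Milnor number mu = 7.

The Hessian of f at 0 has rank 0. Corank 2; j^3 = (s - t)^3 is a perfect cube, so E-series; the 4-jet and mu = 7 give E_7.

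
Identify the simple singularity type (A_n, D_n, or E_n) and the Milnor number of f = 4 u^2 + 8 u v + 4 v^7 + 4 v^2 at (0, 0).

Type A_{6}, Milnor number mu = 6.

The Hessian of f at 0 has rank 1. Corank 1: A-series; mu = 6 gives A_6.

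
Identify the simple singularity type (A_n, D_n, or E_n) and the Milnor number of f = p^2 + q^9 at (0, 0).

Type A_{8}, Milnor number mu = 8.

The Hessian of f at 0 is [[2, 0], [0, 0]] with rank 1, so corank 1. A Groebner basis of the Jacobian ideal J(f) in C{p,q} is {q^8, p}; counting standard monomials gives mu = 8. Corank 1: A-series; mu = 8 gives A_8.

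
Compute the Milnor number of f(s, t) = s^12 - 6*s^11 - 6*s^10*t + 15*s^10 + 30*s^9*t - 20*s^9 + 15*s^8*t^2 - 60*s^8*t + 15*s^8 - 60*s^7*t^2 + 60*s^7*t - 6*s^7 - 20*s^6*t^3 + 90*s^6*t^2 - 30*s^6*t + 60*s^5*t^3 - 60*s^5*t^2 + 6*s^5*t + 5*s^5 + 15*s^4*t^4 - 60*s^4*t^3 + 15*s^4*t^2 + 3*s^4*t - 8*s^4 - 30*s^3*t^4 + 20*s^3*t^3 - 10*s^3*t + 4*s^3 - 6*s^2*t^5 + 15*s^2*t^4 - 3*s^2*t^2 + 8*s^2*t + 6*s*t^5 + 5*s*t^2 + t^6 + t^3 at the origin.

7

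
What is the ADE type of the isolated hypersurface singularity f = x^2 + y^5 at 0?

A_{4}

The Hessian of f at 0 has rank 1. Corank 1: A-series; mu = 4 gives A_4.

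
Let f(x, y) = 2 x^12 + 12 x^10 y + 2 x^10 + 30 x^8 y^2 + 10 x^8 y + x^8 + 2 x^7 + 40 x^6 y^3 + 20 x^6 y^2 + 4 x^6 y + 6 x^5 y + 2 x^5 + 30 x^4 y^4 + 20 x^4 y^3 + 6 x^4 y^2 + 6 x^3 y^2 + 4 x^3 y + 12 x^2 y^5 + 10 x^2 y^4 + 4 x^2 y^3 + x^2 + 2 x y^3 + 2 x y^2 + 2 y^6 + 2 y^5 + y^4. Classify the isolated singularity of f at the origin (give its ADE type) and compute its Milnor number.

The Hessian of f at 0 is [[2, 0], [0, 0]] with rank 1, so corank 1. A Groebner basis of the Jacobian ideal J(f) in C{x,y} is {x*y^2 - x*y + x + y^2, x + y^3 + y^2, x^2 + x*y - x - y^2}; counting standard monomials gives mu = 5. Corank 1: A-series; mu = 5 gives A_5.

Type A_{5}, Milnor number mu = 5.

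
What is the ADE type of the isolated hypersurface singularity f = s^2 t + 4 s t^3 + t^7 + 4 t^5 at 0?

D_{8}

The Hessian of f at 0 has rank 0. Corank 2; j^3 = s^2*t has shape L^2 M (L != M), so D-series; mu = 8 gives D_8.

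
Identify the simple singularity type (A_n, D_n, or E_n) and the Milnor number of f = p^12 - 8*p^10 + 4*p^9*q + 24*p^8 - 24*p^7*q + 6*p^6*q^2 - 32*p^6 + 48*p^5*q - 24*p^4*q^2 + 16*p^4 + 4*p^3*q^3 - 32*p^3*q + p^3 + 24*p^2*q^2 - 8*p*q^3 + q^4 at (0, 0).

The Hessian of f at 0 has rank 0. Corank 2; j^3 = p^3 is a perfect cube, so E-series; the 4-jet and mu = 6 give E_6.

Type E_6, Milnor number mu = 6.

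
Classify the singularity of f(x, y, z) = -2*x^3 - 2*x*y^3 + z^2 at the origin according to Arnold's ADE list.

E_7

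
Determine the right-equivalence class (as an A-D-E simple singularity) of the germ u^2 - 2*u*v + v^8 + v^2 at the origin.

A_{7}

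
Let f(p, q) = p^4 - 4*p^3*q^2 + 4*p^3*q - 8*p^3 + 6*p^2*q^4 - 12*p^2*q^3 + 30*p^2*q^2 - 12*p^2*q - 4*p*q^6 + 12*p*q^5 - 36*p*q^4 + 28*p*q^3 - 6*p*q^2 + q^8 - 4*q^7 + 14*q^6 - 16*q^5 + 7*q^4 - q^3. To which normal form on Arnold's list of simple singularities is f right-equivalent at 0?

E_6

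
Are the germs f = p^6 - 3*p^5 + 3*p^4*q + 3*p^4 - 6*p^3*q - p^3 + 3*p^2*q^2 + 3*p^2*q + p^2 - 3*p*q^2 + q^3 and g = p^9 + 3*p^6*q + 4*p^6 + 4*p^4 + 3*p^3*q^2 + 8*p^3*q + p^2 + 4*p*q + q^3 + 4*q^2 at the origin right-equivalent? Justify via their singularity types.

Yes.

The Hessian of f at 0 has rank 1. Corank 1: A-series; mu = 2 gives A_2. The Hessian of g at 0 has rank 1. Corank 1: A-series; mu = 2 gives A_2. Both have type A_2, hence right-equivalent.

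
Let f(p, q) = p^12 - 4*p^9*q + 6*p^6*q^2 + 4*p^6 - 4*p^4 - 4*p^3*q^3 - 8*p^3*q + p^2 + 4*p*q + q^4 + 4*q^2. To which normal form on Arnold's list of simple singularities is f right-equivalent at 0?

A_3

The Hessian of f at 0 has rank 1. Corank 1: A-series; mu = 3 gives A_3.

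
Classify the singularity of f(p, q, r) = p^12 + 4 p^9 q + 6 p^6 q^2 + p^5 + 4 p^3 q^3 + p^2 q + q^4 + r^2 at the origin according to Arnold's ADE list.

D_5

The Hessian of f at 0 is [[0, 0, 0], [0, 0, 0], [0, 0, 2]] with rank 1, so corank 2. A Groebner basis of the Jacobian ideal J(f) in C{p,q,r} is {p^3, p^2/4 + q^3, p*q, r}; counting standard monomials gives mu = 5. Corank 2; j^3 = p^2*q has shape L^2 M (L != M), so D-series; mu = 5 gives D_5.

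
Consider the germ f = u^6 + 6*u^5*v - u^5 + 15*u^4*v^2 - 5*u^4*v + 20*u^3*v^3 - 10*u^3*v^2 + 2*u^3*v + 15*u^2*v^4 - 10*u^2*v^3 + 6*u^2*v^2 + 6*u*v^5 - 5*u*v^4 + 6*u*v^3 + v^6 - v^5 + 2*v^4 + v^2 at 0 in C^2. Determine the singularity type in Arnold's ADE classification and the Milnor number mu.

Type A_4, Milnor number mu = 4.

The Hessian of f at 0 is [[0, 0], [0, 2]] with rank 1, so corank 1. A Groebner basis of the Jacobian ideal J(f) in C{u,v} is {u^3 + v, u*v, v^2}; counting standard monomials gives mu = 4. Corank 1: A-series; mu = 4 gives A_4.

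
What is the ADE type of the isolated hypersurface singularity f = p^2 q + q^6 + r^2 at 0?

The Hessian of f at 0 has rank 1. Corank 2; j^3 = p^2*q has shape L^2 M (L != M), so D-series; mu = 7 gives D_7.

D7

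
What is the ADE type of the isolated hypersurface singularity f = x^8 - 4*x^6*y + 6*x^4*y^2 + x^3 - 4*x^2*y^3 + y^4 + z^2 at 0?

The Hessian of f at 0 is [[0, 0, 0], [0, 0, 0], [0, 0, 2]] with rank 1, so corank 2. A Groebner basis of the Jacobian ideal J(f) in C{x,y,z} is {y^3, x^2, z}; counting standard monomials gives mu = 6. Corank 2; j^3 = x^3 is a perfect cube, so E-series; the 4-jet and mu = 6 give E_6.

E_{6}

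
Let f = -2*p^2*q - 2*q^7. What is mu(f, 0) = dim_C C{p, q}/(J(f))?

8

The Hessian of f at 0 is [[0, 0], [0, 0]] with rank 0, so corank 2. A Groebner basis of the Jacobian ideal J(f) in C{p,q} is {p^2/7 + q^6, p^3, p*q}; counting standard monomials gives mu = 8. Corank 2; j^3 = -2*p^2*q has shape L^2 M (L != M), so D-series; mu = 8 gives D_8.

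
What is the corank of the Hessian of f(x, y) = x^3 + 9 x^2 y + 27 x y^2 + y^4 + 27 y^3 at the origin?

2

The Hessian at 0 is [[0, 0], [0, 0]] of rank 0; hence corank 2.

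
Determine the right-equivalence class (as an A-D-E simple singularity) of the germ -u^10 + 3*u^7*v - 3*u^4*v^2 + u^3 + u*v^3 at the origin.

E_{7}

The Hessian of f at 0 has rank 0. Corank 2; j^3 = u^3 is a perfect cube, so E-series; the 4-jet and mu = 7 give E_7.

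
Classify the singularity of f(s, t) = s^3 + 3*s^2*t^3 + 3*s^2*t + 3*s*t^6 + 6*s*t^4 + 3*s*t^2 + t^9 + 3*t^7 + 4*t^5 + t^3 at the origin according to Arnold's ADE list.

The Hessian of f at 0 is [[0, 0], [0, 0]] with rank 0, so corank 2. A Groebner basis of the Jacobian ideal J(f) in C{s,t} is {s^2/2 + s*t^3 + s*t + t^2/2, t^4, s^3 - 3*s*t^2 - 2*t^3, s^2*t + 2*s*t^2 + t^3}; counting standard monomials gives mu = 8. Corank 2; j^3 = (s + t)^3 is a perfect cube, so E-series; the 5-jet and mu = 8 give E_8.

E_{8}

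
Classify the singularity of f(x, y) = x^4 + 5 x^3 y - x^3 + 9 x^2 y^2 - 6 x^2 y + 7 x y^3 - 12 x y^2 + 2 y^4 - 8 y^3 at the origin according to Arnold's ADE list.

E7

The Hessian of f at 0 is [[0, 0], [0, 0]] with rank 0, so corank 2. A Groebner basis of the Jacobian ideal J(f) in C{x,y} is {3*x^2 + 12*x*y + y^4 + y^3 + 12*y^2, x^3 - 18*x^2 - 72*x*y + 2*y^3 - 72*y^2, x^2*y + 7*x^2 + 28*x*y - 5*y^3/3 + 28*y^2, -2*x^2 + x*y^2 - 8*x*y + 4*y^3/3 - 8*y^2}; counting standard monomials gives mu = 7. Corank 2; j^3 = -(x + 2*y)^3 is a perfect cube, so E-series; the 4-jet and mu = 7 give E_7.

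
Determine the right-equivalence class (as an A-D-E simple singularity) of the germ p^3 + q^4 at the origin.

E_{6}

The Hessian of f at 0 has rank 0. Corank 2; j^3 = p^3 is a perfect cube, so E-series; the 4-jet and mu = 6 give E_6.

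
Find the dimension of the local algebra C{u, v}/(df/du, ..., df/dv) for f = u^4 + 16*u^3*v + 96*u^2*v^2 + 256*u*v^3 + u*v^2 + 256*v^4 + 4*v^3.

The Hessian of f at 0 is [[0, 0], [0, 0]] with rank 0, so corank 2. A Groebner basis of the Jacobian ideal J(f) in C{u,v} is {u^3 + v^2/4, v^3, u*v + 4*v^2}; counting standard monomials gives mu = 5. Corank 2; j^3 = v^2*(u + 4*v) has shape L^2 M (L != M), so D-series; mu = 5 gives D_5.

5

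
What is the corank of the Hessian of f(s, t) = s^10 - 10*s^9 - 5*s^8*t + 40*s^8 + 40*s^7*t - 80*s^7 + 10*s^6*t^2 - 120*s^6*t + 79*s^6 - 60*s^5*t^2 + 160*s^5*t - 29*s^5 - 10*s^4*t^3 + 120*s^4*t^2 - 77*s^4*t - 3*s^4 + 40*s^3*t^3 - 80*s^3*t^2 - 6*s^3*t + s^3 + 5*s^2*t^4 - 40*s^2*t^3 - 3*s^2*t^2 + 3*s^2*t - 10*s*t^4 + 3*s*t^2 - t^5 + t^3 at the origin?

2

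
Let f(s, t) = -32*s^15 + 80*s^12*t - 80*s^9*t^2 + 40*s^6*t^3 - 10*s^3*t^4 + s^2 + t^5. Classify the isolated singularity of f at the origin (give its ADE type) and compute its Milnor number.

The Hessian of f at 0 is [[2, 0], [0, 0]] with rank 1, so corank 1. A Groebner basis of the Jacobian ideal J(f) in C{s,t} is {t^4, s}; counting standard monomials gives mu = 4. Corank 1: A-series; mu = 4 gives A_4.

Type A4, Milnor number mu = 4.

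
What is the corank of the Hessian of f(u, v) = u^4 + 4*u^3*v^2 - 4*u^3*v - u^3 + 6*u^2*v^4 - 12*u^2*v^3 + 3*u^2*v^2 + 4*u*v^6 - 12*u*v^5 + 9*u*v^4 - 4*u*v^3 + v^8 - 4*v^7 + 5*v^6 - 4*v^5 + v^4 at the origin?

2

Hessian at 0 has rank 0.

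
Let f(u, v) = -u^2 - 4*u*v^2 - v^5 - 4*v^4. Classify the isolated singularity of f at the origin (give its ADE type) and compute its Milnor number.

Type A_{4}, Milnor number mu = 4.

The Hessian of f at 0 has rank 1. Corank 1: A-series; mu = 4 gives A_4.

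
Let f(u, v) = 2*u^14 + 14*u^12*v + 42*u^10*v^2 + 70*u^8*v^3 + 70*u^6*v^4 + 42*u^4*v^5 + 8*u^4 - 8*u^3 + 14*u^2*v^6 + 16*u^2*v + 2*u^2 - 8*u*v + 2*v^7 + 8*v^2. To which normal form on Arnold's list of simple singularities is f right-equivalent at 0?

The Hessian of f at 0 has rank 1. Corank 1: A-series; mu = 6 gives A_6.

A_{6}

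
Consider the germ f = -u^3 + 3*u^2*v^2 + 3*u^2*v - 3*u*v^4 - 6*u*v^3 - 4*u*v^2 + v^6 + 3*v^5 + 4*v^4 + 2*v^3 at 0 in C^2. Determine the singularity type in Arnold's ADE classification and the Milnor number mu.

The Hessian of f at 0 has rank 0. Corank 2; j^3 = -(u - v)*(u^2 - 2*u*v + 2*v^2) splits into three distinct lines over C (the quadratic factor has nonzero discriminant), so D_4.

Type D_{4}, Milnor number mu = 4.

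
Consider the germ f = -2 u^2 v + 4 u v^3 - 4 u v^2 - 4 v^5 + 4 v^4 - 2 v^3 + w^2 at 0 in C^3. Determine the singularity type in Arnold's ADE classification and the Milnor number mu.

Type D_{6}, Milnor number mu = 6.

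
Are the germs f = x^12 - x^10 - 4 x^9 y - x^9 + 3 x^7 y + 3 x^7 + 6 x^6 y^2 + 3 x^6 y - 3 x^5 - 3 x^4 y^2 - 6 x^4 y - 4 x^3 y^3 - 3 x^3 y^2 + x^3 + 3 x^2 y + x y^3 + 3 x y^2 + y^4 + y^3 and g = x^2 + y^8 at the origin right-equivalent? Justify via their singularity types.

No.

The Hessian of f at 0 has rank 0. Corank 2; j^3 = (x + y)^3 is a perfect cube, so E-series; the 4-jet and mu = 7 give E_7. The Hessian of g at 0 has rank 1. Corank 1: A-series; mu = 7 gives A_7. f is E_7 but g is A_7, hence not right-equivalent.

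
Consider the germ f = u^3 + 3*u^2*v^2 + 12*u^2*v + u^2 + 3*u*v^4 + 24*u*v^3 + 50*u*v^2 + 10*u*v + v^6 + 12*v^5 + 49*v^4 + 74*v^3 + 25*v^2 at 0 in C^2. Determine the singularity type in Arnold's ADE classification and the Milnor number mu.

Type A2, Milnor number mu = 2.

The Hessian of f at 0 is [[2, 10], [10, 50]] with rank 1, so corank 1. A Groebner basis of the Jacobian ideal J(f) in C{u,v} is {v^2, u + 5*v}; counting standard monomials gives mu = 2. Corank 1: A-series; mu = 2 gives A_2.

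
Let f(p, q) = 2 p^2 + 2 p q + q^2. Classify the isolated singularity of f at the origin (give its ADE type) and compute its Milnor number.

Type A_{1}, Milnor number mu = 1.

The Hessian of f at 0 is [[4, 2], [2, 2]] with rank 2, so corank 0. A Groebner basis of the Jacobian ideal J(f) in C{p,q} is {p, q}; counting standard monomials gives mu = 1. Corank 0: nondegenerate Morse point, so A_1.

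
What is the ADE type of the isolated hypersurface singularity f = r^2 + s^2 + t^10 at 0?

A_9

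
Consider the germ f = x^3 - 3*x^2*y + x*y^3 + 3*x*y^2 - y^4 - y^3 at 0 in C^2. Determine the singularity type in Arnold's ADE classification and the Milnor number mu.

Type E7, Milnor number mu = 7.

The Hessian of f at 0 is [[0, 0], [0, 0]] with rank 0, so corank 2. A Groebner basis of the Jacobian ideal J(f) in C{x,y} is {x^3 - 3*x^2*y - 6*x^2 + 12*x*y - 6*y^2, 3*x^2 + x*y^2 - 6*x*y + 3*y^2, 3*x^2 - 6*x*y + y^3 + 3*y^2}; counting standard monomials gives mu = 7. Corank 2; j^3 = (x - y)^3 is a perfect cube, so E-series; the 4-jet and mu = 7 give E_7.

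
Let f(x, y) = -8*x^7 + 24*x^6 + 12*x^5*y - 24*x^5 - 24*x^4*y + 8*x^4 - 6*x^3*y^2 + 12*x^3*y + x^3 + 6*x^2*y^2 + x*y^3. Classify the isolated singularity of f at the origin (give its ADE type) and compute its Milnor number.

Type E_{7}, Milnor number mu = 7.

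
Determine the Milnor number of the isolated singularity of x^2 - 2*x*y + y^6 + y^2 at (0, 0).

The Hessian of f at 0 has rank 1. Corank 1: A-series; mu = 5 gives A_5.

5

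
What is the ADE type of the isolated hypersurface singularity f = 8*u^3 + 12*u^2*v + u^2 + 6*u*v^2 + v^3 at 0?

A_{2}

The Hessian of f at 0 has rank 1. Corank 1: A-series; mu = 2 gives A_2.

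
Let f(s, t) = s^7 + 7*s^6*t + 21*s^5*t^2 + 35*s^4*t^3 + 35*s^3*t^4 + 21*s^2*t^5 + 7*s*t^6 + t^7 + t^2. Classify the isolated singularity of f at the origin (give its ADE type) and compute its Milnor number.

Type A_6, Milnor number mu = 6.

The Hessian of f at 0 has rank 1. Corank 1: A-series; mu = 6 gives A_6.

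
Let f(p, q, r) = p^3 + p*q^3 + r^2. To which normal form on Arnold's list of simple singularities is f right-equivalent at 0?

E_7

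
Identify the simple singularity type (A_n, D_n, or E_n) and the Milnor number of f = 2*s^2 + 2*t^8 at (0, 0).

Type A_{7}, Milnor number mu = 7.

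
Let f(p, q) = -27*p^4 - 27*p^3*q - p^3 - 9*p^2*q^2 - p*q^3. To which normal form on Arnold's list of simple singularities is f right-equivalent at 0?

The Hessian of f at 0 has rank 0. Corank 2; j^3 = -p^3 is a perfect cube, so E-series; the 4-jet and mu = 7 give E_7.

E_7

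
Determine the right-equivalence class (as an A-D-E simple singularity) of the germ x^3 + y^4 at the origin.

E_{6}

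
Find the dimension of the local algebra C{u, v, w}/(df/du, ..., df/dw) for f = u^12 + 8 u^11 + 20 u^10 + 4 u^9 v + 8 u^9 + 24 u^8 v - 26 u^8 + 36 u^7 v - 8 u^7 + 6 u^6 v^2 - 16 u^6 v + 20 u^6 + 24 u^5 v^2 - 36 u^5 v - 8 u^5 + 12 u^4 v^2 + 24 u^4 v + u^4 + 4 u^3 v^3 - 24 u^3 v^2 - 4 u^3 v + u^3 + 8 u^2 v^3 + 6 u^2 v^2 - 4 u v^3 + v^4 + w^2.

The Hessian of f at 0 has rank 1. Corank 2; j^3 = u^3 is a perfect cube, so E-series; the 4-jet and mu = 6 give E_6.

6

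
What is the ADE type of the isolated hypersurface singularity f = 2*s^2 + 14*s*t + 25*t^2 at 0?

A_{1}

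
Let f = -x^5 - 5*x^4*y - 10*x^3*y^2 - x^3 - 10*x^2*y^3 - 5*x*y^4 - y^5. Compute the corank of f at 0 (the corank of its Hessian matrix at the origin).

2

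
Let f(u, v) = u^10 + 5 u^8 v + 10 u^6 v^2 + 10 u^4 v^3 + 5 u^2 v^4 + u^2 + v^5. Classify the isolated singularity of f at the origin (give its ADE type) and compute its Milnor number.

Type A4, Milnor number mu = 4.

The Hessian of f at 0 has rank 1. Corank 1: A-series; mu = 4 gives A_4.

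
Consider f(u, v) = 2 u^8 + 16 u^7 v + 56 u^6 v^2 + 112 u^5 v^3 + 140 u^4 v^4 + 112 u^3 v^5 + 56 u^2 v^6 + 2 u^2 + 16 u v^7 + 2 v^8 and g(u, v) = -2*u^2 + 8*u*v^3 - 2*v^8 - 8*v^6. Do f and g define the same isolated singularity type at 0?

Yes.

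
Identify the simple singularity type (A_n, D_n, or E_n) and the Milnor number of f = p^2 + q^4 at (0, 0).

The Hessian of f at 0 has rank 1. Corank 1: A-series; mu = 3 gives A_3.

Type A3, Milnor number mu = 3.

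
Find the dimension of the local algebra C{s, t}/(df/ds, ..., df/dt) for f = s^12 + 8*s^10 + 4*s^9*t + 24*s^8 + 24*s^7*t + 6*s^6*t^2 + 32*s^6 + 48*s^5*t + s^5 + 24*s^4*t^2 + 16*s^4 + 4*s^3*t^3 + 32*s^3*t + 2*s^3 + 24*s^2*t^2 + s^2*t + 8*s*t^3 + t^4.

The Hessian of f at 0 is [[0, 0], [0, 0]] with rank 0, so corank 2. A Groebner basis of the Jacobian ideal J(f) in C{s,t} is {s*t^2, -s*t/8 + t^3, s^2 + s*t/2}; counting standard monomials gives mu = 5. Corank 2; j^3 = s^2*(2*s + t) has shape L^2 M (L != M), so D-series; mu = 5 gives D_5.

5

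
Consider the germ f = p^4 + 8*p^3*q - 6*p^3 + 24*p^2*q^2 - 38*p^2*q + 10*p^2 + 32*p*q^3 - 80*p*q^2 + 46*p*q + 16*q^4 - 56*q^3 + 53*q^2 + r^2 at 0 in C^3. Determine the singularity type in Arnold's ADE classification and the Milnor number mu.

Type A_1, Milnor number mu = 1.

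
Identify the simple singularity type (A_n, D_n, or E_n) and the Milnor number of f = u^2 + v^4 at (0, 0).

The Hessian of f at 0 is [[2, 0], [0, 0]] with rank 1, so corank 1. A Groebner basis of the Jacobian ideal J(f) in C{u,v} is {v^3, u}; counting standard monomials gives mu = 3. Corank 1: A-series; mu = 3 gives A_3.

Type A_{3}, Milnor number mu = 3.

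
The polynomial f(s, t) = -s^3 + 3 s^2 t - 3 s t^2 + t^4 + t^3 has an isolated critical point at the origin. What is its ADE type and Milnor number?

The Hessian of f at 0 has rank 0. Corank 2; j^3 = -(s - t)^3 is a perfect cube, so E-series; the 4-jet and mu = 6 give E_6.

Type E6, Milnor number mu = 6.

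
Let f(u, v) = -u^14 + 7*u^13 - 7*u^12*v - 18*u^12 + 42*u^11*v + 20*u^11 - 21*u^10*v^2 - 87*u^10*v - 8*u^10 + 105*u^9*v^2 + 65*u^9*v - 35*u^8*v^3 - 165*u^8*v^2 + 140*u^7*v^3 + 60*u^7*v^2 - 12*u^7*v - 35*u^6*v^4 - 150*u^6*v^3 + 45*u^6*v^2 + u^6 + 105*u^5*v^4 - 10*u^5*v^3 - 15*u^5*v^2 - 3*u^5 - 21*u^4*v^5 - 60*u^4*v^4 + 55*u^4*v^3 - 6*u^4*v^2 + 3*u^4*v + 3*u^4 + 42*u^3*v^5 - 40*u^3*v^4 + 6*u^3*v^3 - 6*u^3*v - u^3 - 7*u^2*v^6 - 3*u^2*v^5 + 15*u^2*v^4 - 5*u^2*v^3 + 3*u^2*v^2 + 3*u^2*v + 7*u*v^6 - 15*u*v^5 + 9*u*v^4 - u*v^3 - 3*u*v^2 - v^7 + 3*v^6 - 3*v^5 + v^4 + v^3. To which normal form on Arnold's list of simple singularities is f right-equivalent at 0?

E_7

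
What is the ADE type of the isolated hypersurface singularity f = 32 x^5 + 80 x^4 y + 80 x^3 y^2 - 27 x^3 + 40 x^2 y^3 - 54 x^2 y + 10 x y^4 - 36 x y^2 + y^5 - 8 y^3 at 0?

The Hessian of f at 0 has rank 0. Corank 2; j^3 = -(3*x + 2*y)^3 is a perfect cube, so E-series; the 5-jet and mu = 8 give E_8.

E_{8}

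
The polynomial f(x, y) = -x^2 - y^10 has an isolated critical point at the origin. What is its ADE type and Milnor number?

The Hessian of f at 0 is [[-2, 0], [0, 0]] with rank 1, so corank 1. A Groebner basis of the Jacobian ideal J(f) in C{x,y} is {y^9, x}; counting standard monomials gives mu = 9. Corank 1: A-series; mu = 9 gives A_9.

Type A_9, Milnor number mu = 9.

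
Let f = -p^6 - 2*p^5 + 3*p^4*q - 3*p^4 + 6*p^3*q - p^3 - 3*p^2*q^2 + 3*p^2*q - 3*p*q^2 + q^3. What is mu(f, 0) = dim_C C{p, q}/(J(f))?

8

The Hessian of f at 0 has rank 0. Corank 2; j^3 = -(p - q)^3 is a perfect cube, so E-series; the 5-jet and mu = 8 give E_8.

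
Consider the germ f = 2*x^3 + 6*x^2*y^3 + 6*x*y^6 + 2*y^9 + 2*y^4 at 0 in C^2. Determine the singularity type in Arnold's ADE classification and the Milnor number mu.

Type E_6, Milnor number mu = 6.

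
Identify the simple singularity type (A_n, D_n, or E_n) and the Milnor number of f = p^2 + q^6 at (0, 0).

The Hessian of f at 0 has rank 1. Corank 1: A-series; mu = 5 gives A_5.

Type A_5, Milnor number mu = 5.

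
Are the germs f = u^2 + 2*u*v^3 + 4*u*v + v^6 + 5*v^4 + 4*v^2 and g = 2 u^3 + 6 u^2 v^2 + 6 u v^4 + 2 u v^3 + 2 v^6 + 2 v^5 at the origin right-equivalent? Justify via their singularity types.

No.

The Hessian of f at 0 is [[2, 4], [4, 8]] with rank 1, so corank 1. A Groebner basis of the Jacobian ideal J(f) in C{u,v} is {v^3, u + 2*v}; counting standard monomials gives mu = 3. Corank 1: A-series; mu = 3 gives A_3. The Hessian of g at 0 is [[0, 0], [0, 0]] with rank 0, so corank 2. A Groebner basis of the Jacobian ideal J(g) in C{u,v} is {-u^2 + v^4 - v^3/3, u^3, u^2*v + u^2/3 + v^3/9, u^2 + u*v^2 + v^3/3}; counting standard monomials gives mu = 7. Corank 2; j^3 = 2*u^3 is a perfect cube, so E-series; the 4-jet and mu = 7 give E_7. f is A_3 but g is E_7, hence not right-equivalent.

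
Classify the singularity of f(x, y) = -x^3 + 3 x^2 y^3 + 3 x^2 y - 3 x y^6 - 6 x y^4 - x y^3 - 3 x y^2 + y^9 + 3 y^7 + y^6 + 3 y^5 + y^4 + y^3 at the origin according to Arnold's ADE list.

The Hessian of f at 0 has rank 0. Corank 2; j^3 = -(x - y)^3 is a perfect cube, so E-series; the 4-jet and mu = 7 give E_7.

E7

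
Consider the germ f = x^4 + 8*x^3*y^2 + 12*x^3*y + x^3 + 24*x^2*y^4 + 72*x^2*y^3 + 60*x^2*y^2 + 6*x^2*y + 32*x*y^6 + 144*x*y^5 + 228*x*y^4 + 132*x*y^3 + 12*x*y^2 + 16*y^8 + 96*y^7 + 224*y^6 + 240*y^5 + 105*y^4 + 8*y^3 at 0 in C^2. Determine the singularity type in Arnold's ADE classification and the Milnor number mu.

Type E6, Milnor number mu = 6.

The Hessian of f at 0 has rank 0. Corank 2; j^3 = (x + 2*y)^3 is a perfect cube, so E-series; the 4-jet and mu = 6 give E_6.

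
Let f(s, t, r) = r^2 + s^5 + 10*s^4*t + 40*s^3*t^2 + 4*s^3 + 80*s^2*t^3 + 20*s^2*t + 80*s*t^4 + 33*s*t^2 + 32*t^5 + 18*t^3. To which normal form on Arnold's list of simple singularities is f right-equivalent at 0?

D6

The Hessian of f at 0 has rank 1. Corank 2; j^3 = (s + 2*t)*(2*s + 3*t)^2 has shape L^2 M (L != M), so D-series; mu = 6 gives D_6.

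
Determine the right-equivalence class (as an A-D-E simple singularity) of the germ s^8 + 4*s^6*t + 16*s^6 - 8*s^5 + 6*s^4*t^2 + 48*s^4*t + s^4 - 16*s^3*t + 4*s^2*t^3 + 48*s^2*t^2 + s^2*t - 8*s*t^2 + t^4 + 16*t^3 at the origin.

D5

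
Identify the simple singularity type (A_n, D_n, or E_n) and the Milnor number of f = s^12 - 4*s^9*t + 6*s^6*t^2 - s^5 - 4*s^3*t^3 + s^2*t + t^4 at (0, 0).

Type D_{5}, Milnor number mu = 5.

The Hessian of f at 0 has rank 0. Corank 2; j^3 = s^2*t has shape L^2 M (L != M), so D-series; mu = 5 gives D_5.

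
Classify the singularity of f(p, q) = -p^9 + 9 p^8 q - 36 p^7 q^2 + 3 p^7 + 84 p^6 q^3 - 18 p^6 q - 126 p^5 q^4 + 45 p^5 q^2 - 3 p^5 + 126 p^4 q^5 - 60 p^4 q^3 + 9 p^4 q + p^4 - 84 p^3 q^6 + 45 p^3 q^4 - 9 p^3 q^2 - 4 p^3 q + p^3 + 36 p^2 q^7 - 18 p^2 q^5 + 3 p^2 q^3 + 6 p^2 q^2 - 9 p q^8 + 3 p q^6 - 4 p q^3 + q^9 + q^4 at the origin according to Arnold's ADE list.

The Hessian of f at 0 has rank 0. Corank 2; j^3 = p^3 is a perfect cube, so E-series; the 4-jet and mu = 6 give E_6.

E6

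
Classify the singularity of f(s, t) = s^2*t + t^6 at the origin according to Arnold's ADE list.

D_{7}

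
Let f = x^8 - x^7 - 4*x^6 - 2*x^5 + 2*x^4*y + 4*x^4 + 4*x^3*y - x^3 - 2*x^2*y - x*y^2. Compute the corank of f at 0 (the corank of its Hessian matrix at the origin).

2

Hessian at 0 has rank 0.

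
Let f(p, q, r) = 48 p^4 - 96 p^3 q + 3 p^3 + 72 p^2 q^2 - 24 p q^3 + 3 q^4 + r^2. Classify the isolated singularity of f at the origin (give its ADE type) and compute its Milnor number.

The Hessian of f at 0 has rank 1. Corank 2; j^3 = 3*p^3 is a perfect cube, so E-series; the 4-jet and mu = 6 give E_6.

Type E6, Milnor number mu = 6.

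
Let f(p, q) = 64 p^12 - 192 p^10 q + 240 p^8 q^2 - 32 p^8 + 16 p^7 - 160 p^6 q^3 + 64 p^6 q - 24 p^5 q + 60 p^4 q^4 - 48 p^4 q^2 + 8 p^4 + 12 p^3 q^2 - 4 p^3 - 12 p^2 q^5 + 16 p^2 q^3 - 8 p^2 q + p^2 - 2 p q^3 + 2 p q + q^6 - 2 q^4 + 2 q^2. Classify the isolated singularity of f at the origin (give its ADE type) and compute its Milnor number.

Type A1, Milnor number mu = 1.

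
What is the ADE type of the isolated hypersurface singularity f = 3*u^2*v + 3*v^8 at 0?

D_9

The Hessian of f at 0 is [[0, 0], [0, 0]] with rank 0, so corank 2. A Groebner basis of the Jacobian ideal J(f) in C{u,v} is {u^2/8 + v^7, u^3, u*v}; counting standard monomials gives mu = 9. Corank 2; j^3 = 3*u^2*v has shape L^2 M (L != M), so D-series; mu = 9 gives D_9.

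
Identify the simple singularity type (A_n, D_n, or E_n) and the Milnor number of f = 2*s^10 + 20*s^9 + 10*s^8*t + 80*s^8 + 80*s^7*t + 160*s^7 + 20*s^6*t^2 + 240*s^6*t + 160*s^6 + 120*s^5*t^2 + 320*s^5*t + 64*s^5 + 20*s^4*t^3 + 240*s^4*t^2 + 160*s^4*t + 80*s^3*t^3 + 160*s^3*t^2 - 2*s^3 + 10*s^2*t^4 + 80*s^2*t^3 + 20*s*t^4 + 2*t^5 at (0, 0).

The Hessian of f at 0 is [[0, 0], [0, 0]] with rank 0, so corank 2. A Groebner basis of the Jacobian ideal J(f) in C{s,t} is {t^5, s*t^3 + t^4/8, s^2}; counting standard monomials gives mu = 8. Corank 2; j^3 = -2*s^3 is a perfect cube, so E-series; the 5-jet and mu = 8 give E_8.

Type E8, Milnor number mu = 8.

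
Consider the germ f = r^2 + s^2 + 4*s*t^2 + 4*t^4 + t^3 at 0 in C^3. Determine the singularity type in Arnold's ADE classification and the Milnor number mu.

Type A_2, Milnor number mu = 2.

The Hessian of f at 0 is [[2, 0, 0], [0, 0, 0], [0, 0, 2]] with rank 2, so corank 1. A Groebner basis of the Jacobian ideal J(f) in C{s,t,r} is {t^2, s, r}; counting standard monomials gives mu = 2. Corank 1: A-series; mu = 2 gives A_2.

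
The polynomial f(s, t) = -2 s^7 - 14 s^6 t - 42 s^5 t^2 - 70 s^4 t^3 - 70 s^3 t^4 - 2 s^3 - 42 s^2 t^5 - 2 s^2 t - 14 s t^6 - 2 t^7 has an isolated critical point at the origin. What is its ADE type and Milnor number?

The Hessian of f at 0 has rank 0. Corank 2; j^3 = -2*s^2*(s + t) has shape L^2 M (L != M), so D-series; mu = 8 gives D_8.

Type D8, Milnor number mu = 8.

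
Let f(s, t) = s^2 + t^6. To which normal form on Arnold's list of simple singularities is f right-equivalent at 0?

A_5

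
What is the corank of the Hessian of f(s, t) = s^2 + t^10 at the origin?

The Hessian at 0 is [[2, 0], [0, 0]] of rank 1; hence corank 1.

1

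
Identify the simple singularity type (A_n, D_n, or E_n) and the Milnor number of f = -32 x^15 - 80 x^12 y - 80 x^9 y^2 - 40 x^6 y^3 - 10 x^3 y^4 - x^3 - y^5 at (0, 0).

The Hessian of f at 0 is [[0, 0], [0, 0]] with rank 0, so corank 2. A Groebner basis of the Jacobian ideal J(f) in C{x,y} is {y^4, x^2}; counting standard monomials gives mu = 8. Corank 2; j^3 = -x^3 is a perfect cube, so E-series; the 5-jet and mu = 8 give E_8.

Type E8, Milnor number mu = 8.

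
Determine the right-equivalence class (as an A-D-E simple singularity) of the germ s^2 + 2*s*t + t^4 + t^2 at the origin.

The Hessian of f at 0 has rank 1. Corank 1: A-series; mu = 3 gives A_3.

A3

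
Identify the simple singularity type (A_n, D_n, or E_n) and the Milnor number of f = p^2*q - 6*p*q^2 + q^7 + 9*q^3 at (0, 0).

Type D_8, Milnor number mu = 8.

The Hessian of f at 0 is [[0, 0], [0, 0]] with rank 0, so corank 2. A Groebner basis of the Jacobian ideal J(f) in C{p,q} is {p^2/7 + q^6 - 9*q^2/7, p^3 - 27*q^3, p*q - 3*q^2}; counting standard monomials gives mu = 8. Corank 2; j^3 = q*(p - 3*q)^2 has shape L^2 M (L != M), so D-series; mu = 8 gives D_8.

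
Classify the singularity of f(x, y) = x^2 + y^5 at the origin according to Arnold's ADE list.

The Hessian of f at 0 has rank 1. Corank 1: A-series; mu = 4 gives A_4.

A4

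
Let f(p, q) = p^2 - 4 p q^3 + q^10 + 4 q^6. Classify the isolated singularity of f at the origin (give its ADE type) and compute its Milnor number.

Type A_{9}, Milnor number mu = 9.

The Hessian of f at 0 has rank 1. Corank 1: A-series; mu = 9 gives A_9.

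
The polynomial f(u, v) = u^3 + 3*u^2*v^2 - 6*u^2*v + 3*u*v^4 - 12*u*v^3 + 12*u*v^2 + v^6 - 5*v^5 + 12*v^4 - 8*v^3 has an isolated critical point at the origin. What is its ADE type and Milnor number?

Type E_{8}, Milnor number mu = 8.

The Hessian of f at 0 has rank 0. Corank 2; j^3 = (u - 2*v)^3 is a perfect cube, so E-series; the 5-jet and mu = 8 give E_8.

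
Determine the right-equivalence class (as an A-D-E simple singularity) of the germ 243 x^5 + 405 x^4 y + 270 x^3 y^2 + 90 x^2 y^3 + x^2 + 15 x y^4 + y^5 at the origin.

A4

The Hessian of f at 0 is [[2, 0], [0, 0]] with rank 1, so corank 1. A Groebner basis of the Jacobian ideal J(f) in C{x,y} is {y^4, x}; counting standard monomials gives mu = 4. Corank 1: A-series; mu = 4 gives A_4.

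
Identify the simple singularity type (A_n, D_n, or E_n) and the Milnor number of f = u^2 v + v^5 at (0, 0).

The Hessian of f at 0 has rank 0. Corank 2; j^3 = u^2*v has shape L^2 M (L != M), so D-series; mu = 6 gives D_6.

Type D6, Milnor number mu = 6.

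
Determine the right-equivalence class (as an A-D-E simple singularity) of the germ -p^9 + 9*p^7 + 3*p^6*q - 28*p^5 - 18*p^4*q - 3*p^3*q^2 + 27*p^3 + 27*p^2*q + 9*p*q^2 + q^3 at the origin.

E_8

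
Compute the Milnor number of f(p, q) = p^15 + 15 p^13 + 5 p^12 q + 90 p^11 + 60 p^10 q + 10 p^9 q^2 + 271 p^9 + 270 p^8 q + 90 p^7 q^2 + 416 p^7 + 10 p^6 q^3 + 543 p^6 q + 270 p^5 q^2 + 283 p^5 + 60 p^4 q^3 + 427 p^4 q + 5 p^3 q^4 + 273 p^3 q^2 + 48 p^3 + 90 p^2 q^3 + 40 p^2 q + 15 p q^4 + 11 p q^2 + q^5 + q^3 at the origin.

6

The Hessian of f at 0 has rank 0. Corank 2; j^3 = (3*p + q)*(4*p + q)^2 has shape L^2 M (L != M), so D-series; mu = 6 gives D_6.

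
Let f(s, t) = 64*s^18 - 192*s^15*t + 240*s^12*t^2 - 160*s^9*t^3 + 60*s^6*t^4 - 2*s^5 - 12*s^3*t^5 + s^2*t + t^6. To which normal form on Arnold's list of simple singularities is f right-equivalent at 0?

D_{7}

The Hessian of f at 0 has rank 0. Corank 2; j^3 = s^2*t has shape L^2 M (L != M), so D-series; mu = 7 gives D_7.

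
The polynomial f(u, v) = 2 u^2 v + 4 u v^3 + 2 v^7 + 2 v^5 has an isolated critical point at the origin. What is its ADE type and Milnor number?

Type D_8, Milnor number mu = 8.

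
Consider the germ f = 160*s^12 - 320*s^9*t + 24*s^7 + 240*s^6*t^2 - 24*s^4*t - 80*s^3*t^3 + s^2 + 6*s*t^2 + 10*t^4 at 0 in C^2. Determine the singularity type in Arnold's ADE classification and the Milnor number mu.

The Hessian of f at 0 is [[2, 0], [0, 0]] with rank 1, so corank 1. A Groebner basis of the Jacobian ideal J(f) in C{s,t} is {s^2, s*t, s/3 + t^2}; counting standard monomials gives mu = 3. Corank 1: A-series; mu = 3 gives A_3.

Type A_3, Milnor number mu = 3.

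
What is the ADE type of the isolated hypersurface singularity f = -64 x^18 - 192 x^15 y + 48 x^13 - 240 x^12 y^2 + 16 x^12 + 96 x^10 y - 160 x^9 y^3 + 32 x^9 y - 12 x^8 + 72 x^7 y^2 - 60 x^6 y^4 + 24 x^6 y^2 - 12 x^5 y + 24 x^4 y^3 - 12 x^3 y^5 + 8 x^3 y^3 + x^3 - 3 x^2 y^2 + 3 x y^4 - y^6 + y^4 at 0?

E_6

The Hessian of f at 0 is [[0, 0], [0, 0]] with rank 0, so corank 2. A Groebner basis of the Jacobian ideal J(f) in C{x,y} is {x^3, x^2*y, -x^2/2 + x*y^2, y^3}; counting standard monomials gives mu = 6. Corank 2; j^3 = x^3 is a perfect cube, so E-series; the 4-jet and mu = 6 give E_6.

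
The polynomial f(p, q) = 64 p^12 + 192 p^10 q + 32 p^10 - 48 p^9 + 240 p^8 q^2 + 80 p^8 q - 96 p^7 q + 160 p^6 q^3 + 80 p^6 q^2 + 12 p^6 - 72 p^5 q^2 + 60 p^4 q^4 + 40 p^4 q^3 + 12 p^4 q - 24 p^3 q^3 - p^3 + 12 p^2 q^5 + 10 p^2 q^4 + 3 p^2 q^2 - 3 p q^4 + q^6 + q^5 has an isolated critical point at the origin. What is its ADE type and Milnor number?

Type E_{8}, Milnor number mu = 8.

The Hessian of f at 0 has rank 0. Corank 2; j^3 = -p^3 is a perfect cube, so E-series; the 5-jet and mu = 8 give E_8.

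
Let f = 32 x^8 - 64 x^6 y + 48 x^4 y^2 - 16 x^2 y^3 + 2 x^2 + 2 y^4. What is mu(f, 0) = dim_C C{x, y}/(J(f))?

The Hessian of f at 0 has rank 1. Corank 1: A-series; mu = 3 gives A_3.

3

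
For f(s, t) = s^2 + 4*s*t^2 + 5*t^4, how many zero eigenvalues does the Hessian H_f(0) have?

1

The Hessian at 0 is [[2, 0], [0, 0]] of rank 1; hence corank 1.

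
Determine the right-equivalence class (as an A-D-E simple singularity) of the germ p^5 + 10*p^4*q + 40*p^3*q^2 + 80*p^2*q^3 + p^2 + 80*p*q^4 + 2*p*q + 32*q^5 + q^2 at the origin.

A_{4}

The Hessian of f at 0 is [[2, 2], [2, 2]] with rank 1, so corank 1. A Groebner basis of the Jacobian ideal J(f) in C{p,q} is {q^4, p + q}; counting standard monomials gives mu = 4. Corank 1: A-series; mu = 4 gives A_4.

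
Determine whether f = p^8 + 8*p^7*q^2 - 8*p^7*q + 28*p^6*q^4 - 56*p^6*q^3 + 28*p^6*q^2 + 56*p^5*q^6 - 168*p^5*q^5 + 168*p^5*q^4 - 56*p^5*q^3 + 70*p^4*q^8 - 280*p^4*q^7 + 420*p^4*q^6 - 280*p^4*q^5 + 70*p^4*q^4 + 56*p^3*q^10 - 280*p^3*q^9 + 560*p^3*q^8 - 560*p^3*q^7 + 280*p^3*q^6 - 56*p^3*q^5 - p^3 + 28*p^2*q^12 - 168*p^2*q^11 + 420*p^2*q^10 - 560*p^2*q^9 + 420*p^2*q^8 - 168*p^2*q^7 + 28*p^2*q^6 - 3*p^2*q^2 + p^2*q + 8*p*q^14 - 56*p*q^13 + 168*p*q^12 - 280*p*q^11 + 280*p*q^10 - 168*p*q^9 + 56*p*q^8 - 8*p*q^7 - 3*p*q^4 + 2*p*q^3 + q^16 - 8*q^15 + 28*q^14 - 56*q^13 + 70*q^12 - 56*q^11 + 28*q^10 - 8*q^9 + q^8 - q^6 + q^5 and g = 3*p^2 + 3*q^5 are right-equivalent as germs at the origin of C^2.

No.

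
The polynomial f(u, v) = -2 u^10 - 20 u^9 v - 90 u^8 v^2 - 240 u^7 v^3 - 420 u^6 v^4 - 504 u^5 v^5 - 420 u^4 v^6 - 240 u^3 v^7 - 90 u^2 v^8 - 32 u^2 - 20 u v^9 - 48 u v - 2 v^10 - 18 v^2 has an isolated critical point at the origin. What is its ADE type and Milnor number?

The Hessian of f at 0 is [[-64, -48], [-48, -36]] with rank 1, so corank 1. A Groebner basis of the Jacobian ideal J(f) in C{u,v} is {v^9, u + 3*v/4}; counting standard monomials gives mu = 9. Corank 1: A-series; mu = 9 gives A_9.

Type A9, Milnor number mu = 9.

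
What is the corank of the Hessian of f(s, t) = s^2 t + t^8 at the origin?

2

The Hessian at 0 is [[0, 0], [0, 0]] of rank 0; hence corank 2.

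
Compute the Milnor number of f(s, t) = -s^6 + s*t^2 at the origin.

7

The Hessian of f at 0 has rank 0. Corank 2; j^3 = s*t^2 has shape L^2 M (L != M), so D-series; mu = 7 gives D_7.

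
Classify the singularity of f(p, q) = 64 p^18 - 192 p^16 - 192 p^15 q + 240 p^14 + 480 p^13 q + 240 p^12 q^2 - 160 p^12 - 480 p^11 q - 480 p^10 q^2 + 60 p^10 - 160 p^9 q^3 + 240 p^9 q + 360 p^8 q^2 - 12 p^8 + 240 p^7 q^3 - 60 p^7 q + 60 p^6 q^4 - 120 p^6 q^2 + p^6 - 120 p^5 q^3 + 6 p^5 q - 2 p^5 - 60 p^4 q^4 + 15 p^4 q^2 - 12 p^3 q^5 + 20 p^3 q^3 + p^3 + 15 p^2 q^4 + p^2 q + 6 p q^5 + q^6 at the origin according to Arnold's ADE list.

The Hessian of f at 0 has rank 0. Corank 2; j^3 = p^2*(p + q) has shape L^2 M (L != M), so D-series; mu = 7 gives D_7.

D_7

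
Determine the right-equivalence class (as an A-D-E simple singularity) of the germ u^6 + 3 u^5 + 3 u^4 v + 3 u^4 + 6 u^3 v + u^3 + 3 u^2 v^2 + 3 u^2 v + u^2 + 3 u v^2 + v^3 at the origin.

The Hessian of f at 0 has rank 1. Corank 1: A-series; mu = 2 gives A_2.

A_{2}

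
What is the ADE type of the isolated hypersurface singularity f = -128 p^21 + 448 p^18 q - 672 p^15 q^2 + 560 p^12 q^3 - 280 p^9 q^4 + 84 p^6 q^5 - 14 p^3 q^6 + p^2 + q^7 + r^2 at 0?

The Hessian of f at 0 is [[2, 0, 0], [0, 0, 0], [0, 0, 2]] with rank 2, so corank 1. A Groebner basis of the Jacobian ideal J(f) in C{p,q,r} is {q^6, p, r}; counting standard monomials gives mu = 6. Corank 1: A-series; mu = 6 gives A_6.

A_6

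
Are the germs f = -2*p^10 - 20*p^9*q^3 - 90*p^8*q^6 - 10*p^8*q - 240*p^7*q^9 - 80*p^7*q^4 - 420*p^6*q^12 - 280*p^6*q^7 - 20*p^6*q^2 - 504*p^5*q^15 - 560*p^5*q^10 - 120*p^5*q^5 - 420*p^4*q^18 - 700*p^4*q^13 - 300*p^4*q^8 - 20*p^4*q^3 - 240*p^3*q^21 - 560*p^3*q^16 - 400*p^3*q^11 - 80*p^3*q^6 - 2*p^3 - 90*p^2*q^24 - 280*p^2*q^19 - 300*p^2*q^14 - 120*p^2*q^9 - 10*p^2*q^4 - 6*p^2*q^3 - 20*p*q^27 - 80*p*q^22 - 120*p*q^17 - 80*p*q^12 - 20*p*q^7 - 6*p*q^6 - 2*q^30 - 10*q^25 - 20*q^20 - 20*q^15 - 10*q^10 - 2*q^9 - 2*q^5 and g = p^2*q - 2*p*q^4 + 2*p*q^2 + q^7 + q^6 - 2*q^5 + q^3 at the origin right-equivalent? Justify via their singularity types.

No.

The Hessian of f at 0 is [[0, 0], [0, 0]] with rank 0, so corank 2. A Groebner basis of the Jacobian ideal J(f) in C{p,q} is {p^2/2 + p*q^3, q^4, p^3, p^2*q}; counting standard monomials gives mu = 8. Corank 2; j^3 = -2*p^3 is a perfect cube, so E-series; the 5-jet and mu = 8 give E_8. The Hessian of g at 0 is [[0, 0], [0, 0]] with rank 0, so corank 2. A Groebner basis of the Jacobian ideal J(g) in C{p,q} is {-p*q + q^4 - q^2, p^3 + p^2/2 + p*q + q^3 + q^2/2, p^2*q - p^2/3 - 2*p*q/3 - q^3 - q^2/3, p^2/6 + p*q^2 + p*q/3 + q^3 + q^2/6}; counting standard monomials gives mu = 7. Corank 2; j^3 = q*(p + q)^2 has shape L^2 M (L != M), so D-series; mu = 7 gives D_7. f is E_8 but g is D_7, hence not right-equivalent.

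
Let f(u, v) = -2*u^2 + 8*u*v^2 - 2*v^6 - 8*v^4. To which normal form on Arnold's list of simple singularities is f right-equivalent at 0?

A5

The Hessian of f at 0 has rank 1. Corank 1: A-series; mu = 5 gives A_5.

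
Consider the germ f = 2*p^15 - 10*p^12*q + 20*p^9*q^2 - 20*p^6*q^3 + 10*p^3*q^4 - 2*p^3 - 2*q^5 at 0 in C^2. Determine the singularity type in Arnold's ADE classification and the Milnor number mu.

Type E8, Milnor number mu = 8.

The Hessian of f at 0 has rank 0. Corank 2; j^3 = -2*p^3 is a perfect cube, so E-series; the 5-jet and mu = 8 give E_8.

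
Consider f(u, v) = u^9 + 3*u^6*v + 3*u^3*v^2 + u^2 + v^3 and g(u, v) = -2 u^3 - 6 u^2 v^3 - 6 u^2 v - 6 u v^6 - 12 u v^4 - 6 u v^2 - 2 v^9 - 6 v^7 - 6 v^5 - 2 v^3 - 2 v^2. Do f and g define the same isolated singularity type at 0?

Yes.

The Hessian of f at 0 has rank 1. Corank 1: A-series; mu = 2 gives A_2. The Hessian of g at 0 has rank 1. Corank 1: A-series; mu = 2 gives A_2. Both have type A_2, hence right-equivalent.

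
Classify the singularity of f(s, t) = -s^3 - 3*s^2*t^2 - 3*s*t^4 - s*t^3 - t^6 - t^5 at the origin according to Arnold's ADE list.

E_7

The Hessian of f at 0 has rank 0. Corank 2; j^3 = -s^3 is a perfect cube, so E-series; the 4-jet and mu = 7 give E_7.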